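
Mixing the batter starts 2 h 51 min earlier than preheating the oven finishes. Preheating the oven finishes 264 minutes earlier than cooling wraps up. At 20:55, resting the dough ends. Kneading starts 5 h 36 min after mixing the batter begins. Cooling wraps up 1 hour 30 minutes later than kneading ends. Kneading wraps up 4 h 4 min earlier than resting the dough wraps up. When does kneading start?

Kneading ends at 20:55 − 244 min = 16:51.
Cooling ends at 16:51 + 90 min = 18:21.
Preheating the oven ends at 18:21 − 264 min = 13:57.
Mixing the batter starts at 13:57 − 171 min = 11:06.
Kneading starts at 11:06 + 336 min = 16:42.

16:42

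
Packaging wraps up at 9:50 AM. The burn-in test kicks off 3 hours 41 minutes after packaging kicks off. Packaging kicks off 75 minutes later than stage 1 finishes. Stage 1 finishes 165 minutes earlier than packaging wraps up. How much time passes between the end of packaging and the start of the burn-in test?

2 h 11 min

Stage 1 ends at 9:50 AM − 165 min = 7:05 AM.
Packaging starts at 7:05 AM + 75 min = 8:20 AM.
The burn-in test starts at 8:20 AM + 221 min = 12:01 PM.
From 9:50 AM to 12:01 PM is 2 h 11 min.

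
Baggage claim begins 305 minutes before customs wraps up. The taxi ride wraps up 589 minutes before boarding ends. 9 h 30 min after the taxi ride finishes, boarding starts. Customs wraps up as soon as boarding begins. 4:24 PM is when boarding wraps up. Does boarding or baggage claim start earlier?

baggage claim

The taxi ride ends at 4:24 PM − 589 min = 6:35 AM.
Boarding starts at 6:35 AM + 570 min = 4:05 PM.
So customs ends at 4:05 PM.
Baggage claim starts at 4:05 PM − 305 min = 11:00 AM.
Boarding starts at 4:05 PM and baggage claim starts at 11:00 AM, so baggage claim is first.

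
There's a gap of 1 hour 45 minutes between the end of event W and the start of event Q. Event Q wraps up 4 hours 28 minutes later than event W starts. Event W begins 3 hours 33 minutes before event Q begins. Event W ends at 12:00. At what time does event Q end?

Event Q starts at 12:00 + 105 min = 13:45.
Event W starts at 13:45 − 213 min = 10:12.
Event Q ends at 10:12 + 268 min = 14:40.

14:40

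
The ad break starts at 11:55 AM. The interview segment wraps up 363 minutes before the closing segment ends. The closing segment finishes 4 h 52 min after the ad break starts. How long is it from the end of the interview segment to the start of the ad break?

The closing segment ends at 11:55 AM + 292 min = 4:47 PM.
The interview segment ends at 4:47 PM − 363 min = 10:44 AM.
From 10:44 AM to 11:55 AM is 1 hour 11 minutes.

1 hour 11 minutes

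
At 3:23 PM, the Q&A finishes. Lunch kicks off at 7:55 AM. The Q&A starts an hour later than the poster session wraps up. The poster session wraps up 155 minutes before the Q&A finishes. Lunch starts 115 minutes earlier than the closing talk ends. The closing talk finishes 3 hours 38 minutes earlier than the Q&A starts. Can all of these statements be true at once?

No

The poster session ends at 3:23 PM − 155 min = 12:48 PM.
The Q&A starts at 12:48 PM + 60 min = 1:48 PM.
The closing talk ends at 1:48 PM − 218 min = 10:10 AM.
Lunch starts at 10:10 AM − 115 min = 8:15 AM.
But lunch is also said to start at 7:55 AM — a 20-minute conflict.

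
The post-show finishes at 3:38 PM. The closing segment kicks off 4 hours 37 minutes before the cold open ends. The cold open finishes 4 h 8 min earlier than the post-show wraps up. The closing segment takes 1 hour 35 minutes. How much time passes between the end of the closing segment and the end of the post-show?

The cold open ends at 3:38 PM − 248 min = 11:30 AM.
The closing segment starts at 11:30 AM − 277 min = 6:53 AM.
The closing segment ends at 6:53 AM + 95 min = 8:28 AM.
From 8:28 AM to 3:38 PM is 7 hours 10 minutes.

7 hours 10 minutes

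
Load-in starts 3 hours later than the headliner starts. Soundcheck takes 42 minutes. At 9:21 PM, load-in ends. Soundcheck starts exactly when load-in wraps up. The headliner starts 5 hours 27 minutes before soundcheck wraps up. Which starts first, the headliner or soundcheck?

the headliner

Soundcheck starts at 9:21 PM.
Soundcheck ends at 9:21 PM + 42 min = 10:03 PM.
The headliner starts at 10:03 PM − 327 min = 4:36 PM.
The headliner starts at 4:36 PM and soundcheck starts at 9:21 PM, so the headliner is first.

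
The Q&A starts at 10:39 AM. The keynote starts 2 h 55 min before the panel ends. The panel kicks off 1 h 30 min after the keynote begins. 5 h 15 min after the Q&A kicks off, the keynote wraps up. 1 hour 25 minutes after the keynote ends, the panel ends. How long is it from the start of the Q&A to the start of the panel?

The keynote ends at 10:39 AM + 315 min = 3:54 PM.
The panel ends at 3:54 PM + 85 min = 5:19 PM.
The keynote starts at 5:19 PM − 175 min = 2:24 PM.
The panel starts at 2:24 PM + 90 min = 3:54 PM.
From 10:39 AM to 3:54 PM is 315 minutes.

315 minutes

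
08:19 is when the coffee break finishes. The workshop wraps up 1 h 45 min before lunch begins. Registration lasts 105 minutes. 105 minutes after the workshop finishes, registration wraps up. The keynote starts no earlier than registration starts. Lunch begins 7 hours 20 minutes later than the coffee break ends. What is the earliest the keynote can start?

Lunch starts at 08:19 + 440 min = 15:39.
The workshop ends at 15:39 − 105 min = 13:54.
Registration ends at 13:54 + 105 min = 15:39.
Registration starts at 15:39 − 105 min = 13:54.
The keynote is bounded by registration, so the earliest it can start is 13:54.

13:54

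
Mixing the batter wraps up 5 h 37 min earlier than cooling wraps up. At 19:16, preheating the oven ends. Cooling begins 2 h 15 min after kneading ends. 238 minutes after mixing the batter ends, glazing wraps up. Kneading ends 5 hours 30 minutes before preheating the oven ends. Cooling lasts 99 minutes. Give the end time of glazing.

Kneading ends at 19:16 − 330 min = 13:46.
Cooling starts at 13:46 + 135 min = 16:01.
Cooling ends at 16:01 + 99 min = 17:40.
Mixing the batter ends at 17:40 − 337 min = 12:03.
Glazing ends at 12:03 + 238 min = 16:01.

16:01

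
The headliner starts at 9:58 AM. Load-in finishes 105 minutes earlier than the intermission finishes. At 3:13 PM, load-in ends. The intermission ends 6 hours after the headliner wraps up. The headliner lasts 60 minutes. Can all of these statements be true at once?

The headliner ends at 9:58 AM + 60 min = 10:58 AM.
The intermission ends at 10:58 AM + 360 min = 4:58 PM.
Load-in ends at 4:58 PM − 105 min = 3:13 PM.
That matches the stated 3:13 PM, so the schedule is consistent.

Yes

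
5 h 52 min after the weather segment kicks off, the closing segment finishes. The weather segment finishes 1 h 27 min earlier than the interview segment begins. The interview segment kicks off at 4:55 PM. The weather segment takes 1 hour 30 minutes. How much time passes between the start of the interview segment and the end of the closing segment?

2 hours 55 minutes

The weather segment ends at 4:55 PM − 87 min = 3:28 PM.
The weather segment starts at 3:28 PM − 90 min = 1:58 PM.
The closing segment ends at 1:58 PM + 352 min = 7:50 PM.
From 4:55 PM to 7:50 PM is 2 hours 55 minutes.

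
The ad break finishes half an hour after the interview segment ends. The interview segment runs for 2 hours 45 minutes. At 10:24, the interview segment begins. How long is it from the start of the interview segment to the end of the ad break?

3 h 15 min

The interview segment ends at 10:24 + 165 min = 13:09.
The ad break ends at 13:09 + 30 min = 13:39.
From 10:24 to 13:39 is 3 h 15 min.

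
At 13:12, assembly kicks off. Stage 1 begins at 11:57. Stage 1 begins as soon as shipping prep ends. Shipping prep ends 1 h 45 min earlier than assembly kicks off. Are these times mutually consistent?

Shipping prep ends at 13:12 − 105 min = 11:27.
So stage 1 starts at 11:27.
But stage 1 is also said to start at 11:57 — a 30-minute conflict.

No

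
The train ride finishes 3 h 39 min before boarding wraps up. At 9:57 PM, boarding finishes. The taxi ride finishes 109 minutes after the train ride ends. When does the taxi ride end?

The train ride ends at 9:57 PM − 219 min = 6:18 PM.
The taxi ride ends at 6:18 PM + 109 min = 8:07 PM.

8:07 PM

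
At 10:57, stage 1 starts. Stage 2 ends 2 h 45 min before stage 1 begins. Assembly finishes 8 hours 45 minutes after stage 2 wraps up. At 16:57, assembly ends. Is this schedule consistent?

Yes

Stage 2 ends at 10:57 − 165 min = 08:12.
Assembly ends at 08:12 + 525 min = 16:57.
That matches the stated 16:57, so the schedule is consistent.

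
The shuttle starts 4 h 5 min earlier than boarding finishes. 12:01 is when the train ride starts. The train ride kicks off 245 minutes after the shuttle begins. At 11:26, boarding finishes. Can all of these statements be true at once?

The shuttle starts at 11:26 − 245 min = 07:21.
The train ride starts at 07:21 + 245 min = 11:26.
But the train ride is also said to start at 12:01 — a 35-minute conflict.

No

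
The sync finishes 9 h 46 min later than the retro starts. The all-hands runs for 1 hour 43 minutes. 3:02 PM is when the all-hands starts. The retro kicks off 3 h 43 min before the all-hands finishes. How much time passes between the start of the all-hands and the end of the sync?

The all-hands ends at 3:02 PM + 103 min = 4:45 PM.
The retro starts at 4:45 PM − 223 min = 1:02 PM.
The sync ends at 1:02 PM + 586 min = 10:48 PM.
From 3:02 PM to 10:48 PM is 466 minutes.

466 minutes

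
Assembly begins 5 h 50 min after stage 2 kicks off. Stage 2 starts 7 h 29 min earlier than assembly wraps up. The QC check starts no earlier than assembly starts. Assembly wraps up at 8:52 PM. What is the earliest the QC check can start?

7:13 PM

Stage 2 starts at 8:52 PM − 449 min = 1:23 PM.
Assembly starts at 1:23 PM + 350 min = 7:13 PM.
The QC check is bounded by assembly, so the earliest it can start is 7:13 PM.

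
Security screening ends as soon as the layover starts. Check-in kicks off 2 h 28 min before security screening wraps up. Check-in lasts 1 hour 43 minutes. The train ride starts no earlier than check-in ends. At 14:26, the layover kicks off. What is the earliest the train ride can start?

Security screening ends at 14:26.
Check-in starts at 14:26 − 148 min = 11:58.
Check-in ends at 11:58 + 103 min = 13:41.
The train ride is bounded by check-in, so the earliest it can start is 13:41.

13:41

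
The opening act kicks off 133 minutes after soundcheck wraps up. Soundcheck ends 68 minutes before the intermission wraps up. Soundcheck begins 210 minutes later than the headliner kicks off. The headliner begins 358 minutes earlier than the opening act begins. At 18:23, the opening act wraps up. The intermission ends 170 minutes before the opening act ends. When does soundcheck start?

The intermission ends at 18:23 − 170 min = 15:33.
Soundcheck ends at 15:33 − 68 min = 14:25.
The opening act starts at 14:25 + 133 min = 16:38.
The headliner starts at 16:38 − 358 min = 10:40.
Soundcheck starts at 10:40 + 210 min = 14:10.

14:10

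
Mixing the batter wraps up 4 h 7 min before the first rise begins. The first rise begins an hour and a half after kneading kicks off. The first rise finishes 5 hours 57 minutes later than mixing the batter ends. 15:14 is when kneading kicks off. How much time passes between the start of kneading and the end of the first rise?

The first rise starts at 15:14 + 90 min = 16:44.
Mixing the batter ends at 16:44 − 247 min = 12:37.
The first rise ends at 12:37 + 357 min = 18:34.
From 15:14 to 18:34 is 3 h 20 min.

3 h 20 min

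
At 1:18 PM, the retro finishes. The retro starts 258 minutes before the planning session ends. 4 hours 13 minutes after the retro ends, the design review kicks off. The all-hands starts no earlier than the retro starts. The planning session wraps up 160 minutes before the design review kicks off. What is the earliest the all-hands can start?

The design review starts at 1:18 PM + 253 min = 5:31 PM.
The planning session ends at 5:31 PM − 160 min = 2:51 PM.
The retro starts at 2:51 PM − 258 min = 10:33 AM.
The all-hands is bounded by the retro, so the earliest it can start is 10:33 AM.

10:33 AM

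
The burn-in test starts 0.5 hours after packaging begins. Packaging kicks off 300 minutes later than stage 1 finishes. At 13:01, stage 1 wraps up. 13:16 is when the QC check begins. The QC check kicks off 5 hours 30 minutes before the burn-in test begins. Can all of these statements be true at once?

No

Packaging starts at 13:01 + 300 min = 18:01.
The burn-in test starts at 18:01 + 30 min = 18:31.
The QC check starts at 18:31 − 330 min = 13:01.
But the QC check is also said to start at 13:16 — a 15-minute conflict.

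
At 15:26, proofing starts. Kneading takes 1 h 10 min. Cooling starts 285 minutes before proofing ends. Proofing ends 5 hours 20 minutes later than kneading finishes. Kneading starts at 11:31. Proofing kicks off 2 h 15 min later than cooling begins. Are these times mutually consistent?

Kneading ends at 11:31 + 70 min = 12:41.
Proofing ends at 12:41 + 320 min = 18:01.
Cooling starts at 18:01 − 285 min = 13:16.
Proofing starts at 13:16 + 135 min = 15:31.
But proofing is also said to start at 15:26 — a 5-minute conflict.

No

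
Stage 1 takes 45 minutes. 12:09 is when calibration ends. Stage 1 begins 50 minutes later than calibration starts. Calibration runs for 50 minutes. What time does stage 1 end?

Calibration starts at 12:09 − 50 min = 11:19.
Stage 1 starts at 11:19 + 50 min = 12:09.
Stage 1 ends at 12:09 + 45 min = 12:54.

12:54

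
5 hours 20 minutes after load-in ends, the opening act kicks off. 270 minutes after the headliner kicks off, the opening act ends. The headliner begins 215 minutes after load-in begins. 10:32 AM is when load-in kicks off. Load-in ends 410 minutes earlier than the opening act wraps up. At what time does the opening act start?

The headliner starts at 10:32 AM + 215 min = 2:07 PM.
The opening act ends at 2:07 PM + 270 min = 6:37 PM.
Load-in ends at 6:37 PM − 410 min = 11:47 AM.
The opening act starts at 11:47 AM + 320 min = 5:07 PM.

5:07 PM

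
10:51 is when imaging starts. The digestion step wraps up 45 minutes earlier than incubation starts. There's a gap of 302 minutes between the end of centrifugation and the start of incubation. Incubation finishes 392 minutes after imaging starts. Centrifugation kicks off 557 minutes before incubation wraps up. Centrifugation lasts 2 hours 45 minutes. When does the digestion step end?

15:08

Incubation ends at 10:51 + 392 min = 17:23.
Centrifugation starts at 17:23 − 557 min = 08:06.
Centrifugation ends at 08:06 + 165 min = 10:51.
Incubation starts at 10:51 + 302 min = 15:53.
The digestion step ends at 15:53 − 45 min = 15:08.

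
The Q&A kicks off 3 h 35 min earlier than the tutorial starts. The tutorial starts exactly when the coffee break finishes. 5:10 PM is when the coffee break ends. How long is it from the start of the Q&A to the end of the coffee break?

The tutorial starts at 5:10 PM.
The Q&A starts at 5:10 PM − 215 min = 1:35 PM.
From 1:35 PM to 5:10 PM is 3 hours 35 minutes.

3 hours 35 minutes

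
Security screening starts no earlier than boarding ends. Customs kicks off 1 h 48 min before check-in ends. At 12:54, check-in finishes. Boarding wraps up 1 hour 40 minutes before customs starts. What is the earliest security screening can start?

Customs starts at 12:54 − 108 min = 11:06.
Boarding ends at 11:06 − 100 min = 09:26.
Security screening is bounded by boarding, so the earliest it can start is 09:26.

09:26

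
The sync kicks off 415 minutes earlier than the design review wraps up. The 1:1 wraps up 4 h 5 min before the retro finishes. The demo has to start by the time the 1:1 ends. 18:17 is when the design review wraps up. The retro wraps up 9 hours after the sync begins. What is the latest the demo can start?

16:17

The sync starts at 18:17 − 415 min = 11:22.
The retro ends at 11:22 + 540 min = 20:22.
The 1:1 ends at 20:22 − 245 min = 16:17.
The demo is bounded by the 1:1, so the latest it can start is 16:17.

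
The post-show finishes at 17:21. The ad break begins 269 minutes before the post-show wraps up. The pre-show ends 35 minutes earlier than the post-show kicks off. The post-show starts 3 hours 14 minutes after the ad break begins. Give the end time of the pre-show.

The ad break starts at 17:21 − 269 min = 12:52.
The post-show starts at 12:52 + 194 min = 16:06.
The pre-show ends at 16:06 − 35 min = 15:31.

15:31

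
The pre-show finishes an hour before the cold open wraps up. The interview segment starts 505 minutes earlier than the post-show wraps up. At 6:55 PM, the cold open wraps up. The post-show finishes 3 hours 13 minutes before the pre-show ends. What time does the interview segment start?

6:17 AM

The pre-show ends at 6:55 PM − 60 min = 5:55 PM.
The post-show ends at 5:55 PM − 193 min = 2:42 PM.
The interview segment starts at 2:42 PM − 505 min = 6:17 AM.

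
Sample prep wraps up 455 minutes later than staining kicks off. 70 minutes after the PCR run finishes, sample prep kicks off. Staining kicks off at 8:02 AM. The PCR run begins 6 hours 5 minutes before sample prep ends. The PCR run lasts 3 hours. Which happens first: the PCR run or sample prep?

the PCR run

Sample prep ends at 8:02 AM + 455 min = 3:37 PM.
The PCR run starts at 3:37 PM − 365 min = 9:32 AM.
The PCR run ends at 9:32 AM + 180 min = 12:32 PM.
Sample prep starts at 12:32 PM + 70 min = 1:42 PM.
The PCR run starts at 9:32 AM and sample prep starts at 1:42 PM, so the PCR run is first.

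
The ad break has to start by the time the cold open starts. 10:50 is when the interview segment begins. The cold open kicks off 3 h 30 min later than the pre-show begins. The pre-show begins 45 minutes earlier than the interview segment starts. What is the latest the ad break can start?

The pre-show starts at 10:50 − 45 min = 10:05.
The cold open starts at 10:05 + 210 min = 13:35.
The ad break is bounded by the cold open, so the latest it can start is 13:35.

13:35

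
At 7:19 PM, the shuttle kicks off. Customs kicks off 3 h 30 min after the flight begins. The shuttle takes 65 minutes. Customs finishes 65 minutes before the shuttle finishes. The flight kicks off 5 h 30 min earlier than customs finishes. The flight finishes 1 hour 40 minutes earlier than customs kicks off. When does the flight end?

The shuttle ends at 7:19 PM + 65 min = 8:24 PM.
Customs ends at 8:24 PM − 65 min = 7:19 PM.
The flight starts at 7:19 PM − 330 min = 1:49 PM.
Customs starts at 1:49 PM + 210 min = 5:19 PM.
The flight ends at 5:19 PM − 100 min = 3:39 PM.

3:39 PM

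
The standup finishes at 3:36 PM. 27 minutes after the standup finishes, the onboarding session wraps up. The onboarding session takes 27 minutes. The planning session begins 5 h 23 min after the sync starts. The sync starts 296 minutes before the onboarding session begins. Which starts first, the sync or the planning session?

the sync

The onboarding session ends at 3:36 PM + 27 min = 4:03 PM.
The onboarding session starts at 4:03 PM − 27 min = 3:36 PM.
The sync starts at 3:36 PM − 296 min = 10:40 AM.
The planning session starts at 10:40 AM + 323 min = 4:03 PM.
The sync starts at 10:40 AM and the planning session starts at 4:03 PM, so the sync is first.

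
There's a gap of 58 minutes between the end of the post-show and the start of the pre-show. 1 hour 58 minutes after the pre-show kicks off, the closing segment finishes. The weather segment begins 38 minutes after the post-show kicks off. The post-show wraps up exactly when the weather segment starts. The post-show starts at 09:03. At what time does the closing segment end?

12:37

The weather segment starts at 09:03 + 38 min = 09:41.
So the post-show ends at 09:41.
The pre-show starts at 09:41 + 58 min = 10:39.
The closing segment ends at 10:39 + 118 min = 12:37.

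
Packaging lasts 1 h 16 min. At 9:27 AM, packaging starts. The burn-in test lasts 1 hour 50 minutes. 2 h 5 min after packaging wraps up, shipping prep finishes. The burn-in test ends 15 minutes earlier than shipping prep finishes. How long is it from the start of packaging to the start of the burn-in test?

Packaging ends at 9:27 AM + 76 min = 10:43 AM.
Shipping prep ends at 10:43 AM + 125 min = 12:48 PM.
The burn-in test ends at 12:48 PM − 15 min = 12:33 PM.
The burn-in test starts at 12:33 PM − 110 min = 10:43 AM.
From 9:27 AM to 10:43 AM is 1 hour 16 minutes.

1 hour 16 minutes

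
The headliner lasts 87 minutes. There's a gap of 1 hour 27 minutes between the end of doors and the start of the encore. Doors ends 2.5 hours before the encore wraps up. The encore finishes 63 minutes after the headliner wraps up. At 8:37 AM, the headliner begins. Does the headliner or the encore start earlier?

The headliner ends at 8:37 AM + 87 min = 10:04 AM.
The encore ends at 10:04 AM + 63 min = 11:07 AM.
Doors ends at 11:07 AM − 150 min = 8:37 AM.
The encore starts at 8:37 AM + 87 min = 10:04 AM.
The headliner starts at 8:37 AM and the encore starts at 10:04 AM, so the headliner is first.

the headliner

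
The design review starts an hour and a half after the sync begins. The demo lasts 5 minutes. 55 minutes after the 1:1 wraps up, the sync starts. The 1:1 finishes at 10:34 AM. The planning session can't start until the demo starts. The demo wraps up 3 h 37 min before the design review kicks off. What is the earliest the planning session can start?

The sync starts at 10:34 AM + 55 min = 11:29 AM.
The design review starts at 11:29 AM + 90 min = 12:59 PM.
The demo ends at 12:59 PM − 217 min = 9:22 AM.
The demo starts at 9:22 AM − 5 min = 9:17 AM.
The planning session is bounded by the demo, so the earliest it can start is 9:17 AM.

9:17 AM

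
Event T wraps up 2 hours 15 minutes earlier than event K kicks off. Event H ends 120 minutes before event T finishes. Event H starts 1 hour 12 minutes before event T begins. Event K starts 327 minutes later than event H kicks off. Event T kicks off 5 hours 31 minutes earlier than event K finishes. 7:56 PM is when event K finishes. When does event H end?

Event T starts at 7:56 PM − 331 min = 2:25 PM.
Event H starts at 2:25 PM − 72 min = 1:13 PM.
Event K starts at 1:13 PM + 327 min = 6:40 PM.
Event T ends at 6:40 PM − 135 min = 4:25 PM.
Event H ends at 4:25 PM − 120 min = 2:25 PM.

2:25 PM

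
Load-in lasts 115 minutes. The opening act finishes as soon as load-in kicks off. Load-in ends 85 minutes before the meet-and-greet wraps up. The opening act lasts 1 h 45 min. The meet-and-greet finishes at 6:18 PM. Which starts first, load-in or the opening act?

Load-in ends at 6:18 PM − 85 min = 4:53 PM.
Load-in starts at 4:53 PM − 115 min = 2:58 PM.
So the opening act ends at 2:58 PM.
The opening act starts at 2:58 PM − 105 min = 1:13 PM.
Load-in starts at 2:58 PM and the opening act starts at 1:13 PM, so the opening act is first.

the opening act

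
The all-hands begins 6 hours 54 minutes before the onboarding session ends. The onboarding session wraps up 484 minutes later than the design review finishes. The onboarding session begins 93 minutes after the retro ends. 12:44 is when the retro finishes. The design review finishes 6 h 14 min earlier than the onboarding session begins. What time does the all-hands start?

The onboarding session starts at 12:44 + 93 min = 14:17.
The design review ends at 14:17 − 374 min = 08:03.
The onboarding session ends at 08:03 + 484 min = 16:07.
The all-hands starts at 16:07 − 414 min = 09:13.

09:13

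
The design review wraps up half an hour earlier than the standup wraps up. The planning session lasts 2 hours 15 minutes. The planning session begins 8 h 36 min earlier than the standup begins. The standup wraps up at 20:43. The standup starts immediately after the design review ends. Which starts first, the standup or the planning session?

The design review ends at 20:43 − 30 min = 20:13.
So the standup starts at 20:13.
The planning session starts at 20:13 − 516 min = 11:37.
The standup starts at 20:13 and the planning session starts at 11:37, so the planning session is first.

the planning session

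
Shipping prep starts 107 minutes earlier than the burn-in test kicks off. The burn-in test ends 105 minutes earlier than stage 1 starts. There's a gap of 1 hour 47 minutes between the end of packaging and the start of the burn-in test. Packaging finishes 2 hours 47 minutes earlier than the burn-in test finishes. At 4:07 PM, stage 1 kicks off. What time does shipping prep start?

The burn-in test ends at 4:07 PM − 105 min = 2:22 PM.
Packaging ends at 2:22 PM − 167 min = 11:35 AM.
The burn-in test starts at 11:35 AM + 107 min = 1:22 PM.
Shipping prep starts at 1:22 PM − 107 min = 11:35 AM.

11:35 AM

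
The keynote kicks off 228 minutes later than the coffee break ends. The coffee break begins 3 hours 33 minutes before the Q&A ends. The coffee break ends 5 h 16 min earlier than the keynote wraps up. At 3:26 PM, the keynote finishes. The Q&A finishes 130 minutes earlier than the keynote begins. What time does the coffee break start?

The coffee break ends at 3:26 PM − 316 min = 10:10 AM.
The keynote starts at 10:10 AM + 228 min = 1:58 PM.
The Q&A ends at 1:58 PM − 130 min = 11:48 AM.
The coffee break starts at 11:48 AM − 213 min = 8:15 AM.

8:15 AM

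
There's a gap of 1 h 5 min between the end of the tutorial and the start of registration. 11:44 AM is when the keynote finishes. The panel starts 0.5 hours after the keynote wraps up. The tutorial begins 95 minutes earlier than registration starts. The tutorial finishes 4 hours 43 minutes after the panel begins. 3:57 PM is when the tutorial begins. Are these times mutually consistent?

The panel starts at 11:44 AM + 30 min = 12:14 PM.
The tutorial ends at 12:14 PM + 283 min = 4:57 PM.
Registration starts at 4:57 PM + 65 min = 6:02 PM.
The tutorial starts at 6:02 PM − 95 min = 4:27 PM.
But the tutorial is also said to start at 3:57 PM — a 30-minute conflict.

No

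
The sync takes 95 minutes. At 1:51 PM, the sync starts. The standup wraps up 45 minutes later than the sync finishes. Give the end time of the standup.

4:11 PM

The sync ends at 1:51 PM + 95 min = 3:26 PM.
The standup ends at 3:26 PM + 45 min = 4:11 PM.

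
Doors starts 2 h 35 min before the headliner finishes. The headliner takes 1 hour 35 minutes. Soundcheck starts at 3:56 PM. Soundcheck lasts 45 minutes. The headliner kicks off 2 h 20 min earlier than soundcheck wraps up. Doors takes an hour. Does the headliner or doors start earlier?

doors

Soundcheck ends at 3:56 PM + 45 min = 4:41 PM.
The headliner starts at 4:41 PM − 140 min = 2:21 PM.
The headliner ends at 2:21 PM + 95 min = 3:56 PM.
Doors starts at 3:56 PM − 155 min = 1:21 PM.
The headliner starts at 2:21 PM and doors starts at 1:21 PM, so doors is first.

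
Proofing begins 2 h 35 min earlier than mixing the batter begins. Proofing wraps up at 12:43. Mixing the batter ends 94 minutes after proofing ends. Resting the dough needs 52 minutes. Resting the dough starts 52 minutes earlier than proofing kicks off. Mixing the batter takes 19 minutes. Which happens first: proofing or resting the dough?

resting the dough

Mixing the batter ends at 12:43 + 94 min = 14:17.
Mixing the batter starts at 14:17 − 19 min = 13:58.
Proofing starts at 13:58 − 155 min = 11:23.
Resting the dough starts at 11:23 − 52 min = 10:31.
Proofing starts at 11:23 and resting the dough starts at 10:31, so resting the dough is first.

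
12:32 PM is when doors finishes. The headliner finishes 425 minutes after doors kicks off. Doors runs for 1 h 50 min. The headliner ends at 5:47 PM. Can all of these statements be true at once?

Doors starts at 12:32 PM − 110 min = 10:42 AM.
The headliner ends at 10:42 AM + 425 min = 5:47 PM.
That matches the stated 5:47 PM, so the schedule is consistent.

Yes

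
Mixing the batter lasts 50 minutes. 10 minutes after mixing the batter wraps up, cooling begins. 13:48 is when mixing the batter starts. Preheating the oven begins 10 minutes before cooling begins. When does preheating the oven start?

14:38

Mixing the batter ends at 13:48 + 50 min = 14:38.
Cooling starts at 14:38 + 10 min = 14:48.
Preheating the oven starts at 14:48 − 10 min = 14:38.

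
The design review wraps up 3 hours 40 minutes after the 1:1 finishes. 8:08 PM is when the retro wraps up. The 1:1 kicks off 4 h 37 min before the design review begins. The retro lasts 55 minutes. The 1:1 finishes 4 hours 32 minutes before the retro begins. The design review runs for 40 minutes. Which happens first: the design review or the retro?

the design review

The retro starts at 8:08 PM − 55 min = 7:13 PM.
The 1:1 ends at 7:13 PM − 272 min = 2:41 PM.
The design review ends at 2:41 PM + 220 min = 6:21 PM.
The design review starts at 6:21 PM − 40 min = 5:41 PM.
The design review starts at 5:41 PM and the retro starts at 7:13 PM, so the design review is first.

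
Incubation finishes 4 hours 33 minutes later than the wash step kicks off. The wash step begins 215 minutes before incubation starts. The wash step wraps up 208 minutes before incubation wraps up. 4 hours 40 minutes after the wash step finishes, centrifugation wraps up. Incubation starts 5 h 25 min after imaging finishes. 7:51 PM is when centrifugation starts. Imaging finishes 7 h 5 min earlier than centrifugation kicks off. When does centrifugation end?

Imaging ends at 7:51 PM − 425 min = 12:46 PM.
Incubation starts at 12:46 PM + 325 min = 6:11 PM.
The wash step starts at 6:11 PM − 215 min = 2:36 PM.
Incubation ends at 2:36 PM + 273 min = 7:09 PM.
The wash step ends at 7:09 PM − 208 min = 3:41 PM.
Centrifugation ends at 3:41 PM + 280 min = 8:21 PM.

8:21 PM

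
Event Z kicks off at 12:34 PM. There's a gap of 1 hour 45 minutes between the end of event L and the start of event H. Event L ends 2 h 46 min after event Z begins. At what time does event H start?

Event L ends at 12:34 PM + 166 min = 3:20 PM.
Event H starts at 3:20 PM + 105 min = 5:05 PM.

5:05 PM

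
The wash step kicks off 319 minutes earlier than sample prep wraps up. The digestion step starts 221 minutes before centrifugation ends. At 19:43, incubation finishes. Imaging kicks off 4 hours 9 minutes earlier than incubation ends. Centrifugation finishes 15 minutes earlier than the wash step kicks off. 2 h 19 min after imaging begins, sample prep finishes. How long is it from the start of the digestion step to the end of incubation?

11 h 5 min

Imaging starts at 19:43 − 249 min = 15:34.
Sample prep ends at 15:34 + 139 min = 17:53.
The wash step starts at 17:53 − 319 min = 12:34.
Centrifugation ends at 12:34 − 15 min = 12:19.
The digestion step starts at 12:19 − 221 min = 08:38.
From 08:38 to 19:43 is 11 h 5 min.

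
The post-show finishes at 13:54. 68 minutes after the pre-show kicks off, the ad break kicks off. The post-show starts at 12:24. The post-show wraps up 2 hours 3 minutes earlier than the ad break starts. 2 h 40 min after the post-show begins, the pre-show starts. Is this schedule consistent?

No

The pre-show starts at 12:24 + 160 min = 15:04.
The ad break starts at 15:04 + 68 min = 16:12.
The post-show ends at 16:12 − 123 min = 14:09.
But the post-show is also said to end at 13:54 — a 15-minute conflict.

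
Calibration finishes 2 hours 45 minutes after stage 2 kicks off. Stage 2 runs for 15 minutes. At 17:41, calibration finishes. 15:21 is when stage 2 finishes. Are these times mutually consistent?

Stage 2 starts at 15:21 − 15 min = 15:06.
Calibration ends at 15:06 + 165 min = 17:51.
But calibration is also said to end at 17:41 — a 10-minute conflict.

No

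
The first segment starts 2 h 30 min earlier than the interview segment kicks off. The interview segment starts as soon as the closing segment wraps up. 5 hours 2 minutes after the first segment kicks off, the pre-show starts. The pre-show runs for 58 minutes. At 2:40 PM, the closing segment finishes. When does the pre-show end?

6:10 PM

The interview segment starts at 2:40 PM.
The first segment starts at 2:40 PM − 150 min = 12:10 PM.
The pre-show starts at 12:10 PM + 302 min = 5:12 PM.
The pre-show ends at 5:12 PM + 58 min = 6:10 PM.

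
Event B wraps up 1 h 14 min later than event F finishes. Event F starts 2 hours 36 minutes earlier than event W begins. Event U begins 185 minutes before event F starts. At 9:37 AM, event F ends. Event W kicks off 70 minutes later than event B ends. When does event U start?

6:20 AM

Event B ends at 9:37 AM + 74 min = 10:51 AM.
Event W starts at 10:51 AM + 70 min = 12:01 PM.
Event F starts at 12:01 PM − 156 min = 9:25 AM.
Event U starts at 9:25 AM − 185 min = 6:20 AM.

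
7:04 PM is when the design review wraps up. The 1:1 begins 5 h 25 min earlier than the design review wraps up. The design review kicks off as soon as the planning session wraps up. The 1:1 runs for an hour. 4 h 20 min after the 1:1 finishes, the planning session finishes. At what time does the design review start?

6:59 PM

The 1:1 starts at 7:04 PM − 325 min = 1:39 PM.
The 1:1 ends at 1:39 PM + 60 min = 2:39 PM.
The planning session ends at 2:39 PM + 260 min = 6:59 PM.
So the design review starts at 6:59 PM.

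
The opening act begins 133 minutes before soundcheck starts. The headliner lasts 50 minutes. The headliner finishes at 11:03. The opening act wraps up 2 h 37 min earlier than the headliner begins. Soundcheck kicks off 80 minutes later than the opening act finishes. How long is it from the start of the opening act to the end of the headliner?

The headliner starts at 11:03 − 50 min = 10:13.
The opening act ends at 10:13 − 157 min = 07:36.
Soundcheck starts at 07:36 + 80 min = 08:56.
The opening act starts at 08:56 − 133 min = 06:43.
From 06:43 to 11:03 is 260 minutes.

260 minutes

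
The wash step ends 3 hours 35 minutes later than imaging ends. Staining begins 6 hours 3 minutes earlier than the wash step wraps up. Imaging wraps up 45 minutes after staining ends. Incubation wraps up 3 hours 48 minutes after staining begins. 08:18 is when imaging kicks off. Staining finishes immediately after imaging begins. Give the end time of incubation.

10:23

Staining ends at 08:18.
Imaging ends at 08:18 + 45 min = 09:03.
The wash step ends at 09:03 + 215 min = 12:38.
Staining starts at 12:38 − 363 min = 06:35.
Incubation ends at 06:35 + 228 min = 10:23.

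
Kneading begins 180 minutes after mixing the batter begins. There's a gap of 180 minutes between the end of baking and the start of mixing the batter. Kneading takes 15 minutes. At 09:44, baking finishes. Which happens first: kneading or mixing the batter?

mixing the batter

Mixing the batter starts at 09:44 + 180 min = 12:44.
Kneading starts at 12:44 + 180 min = 15:44.
Kneading starts at 15:44 and mixing the batter starts at 12:44, so mixing the batter is first.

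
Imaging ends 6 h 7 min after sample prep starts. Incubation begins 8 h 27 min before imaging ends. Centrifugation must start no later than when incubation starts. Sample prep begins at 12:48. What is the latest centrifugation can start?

Imaging ends at 12:48 + 367 min = 18:55.
Incubation starts at 18:55 − 507 min = 10:28.
Centrifugation is bounded by incubation, so the latest it can start is 10:28.

10:28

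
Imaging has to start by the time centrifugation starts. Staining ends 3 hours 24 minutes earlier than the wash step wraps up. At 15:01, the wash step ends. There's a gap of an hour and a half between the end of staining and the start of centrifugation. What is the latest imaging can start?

13:07

Staining ends at 15:01 − 204 min = 11:37.
Centrifugation starts at 11:37 + 90 min = 13:07.
Imaging is bounded by centrifugation, so the latest it can start is 13:07.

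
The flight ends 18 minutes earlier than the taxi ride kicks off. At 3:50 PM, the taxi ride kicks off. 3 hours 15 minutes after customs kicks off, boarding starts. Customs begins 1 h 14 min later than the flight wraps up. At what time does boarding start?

8:01 PM

The flight ends at 3:50 PM − 18 min = 3:32 PM.
Customs starts at 3:32 PM + 74 min = 4:46 PM.
Boarding starts at 4:46 PM + 195 min = 8:01 PM.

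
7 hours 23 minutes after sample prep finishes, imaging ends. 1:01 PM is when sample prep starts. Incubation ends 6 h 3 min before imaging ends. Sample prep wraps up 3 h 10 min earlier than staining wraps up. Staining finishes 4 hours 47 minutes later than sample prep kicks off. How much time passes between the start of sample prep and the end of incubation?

2 h 57 min

Staining ends at 1:01 PM + 287 min = 5:48 PM.
Sample prep ends at 5:48 PM − 190 min = 2:38 PM.
Imaging ends at 2:38 PM + 443 min = 10:01 PM.
Incubation ends at 10:01 PM − 363 min = 3:58 PM.
From 1:01 PM to 3:58 PM is 2 h 57 min.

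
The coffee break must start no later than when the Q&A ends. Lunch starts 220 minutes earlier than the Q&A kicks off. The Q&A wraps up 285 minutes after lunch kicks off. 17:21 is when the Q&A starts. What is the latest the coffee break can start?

Lunch starts at 17:21 − 220 min = 13:41.
The Q&A ends at 13:41 + 285 min = 18:26.
The coffee break is bounded by the Q&A, so the latest it can start is 18:26.

18:26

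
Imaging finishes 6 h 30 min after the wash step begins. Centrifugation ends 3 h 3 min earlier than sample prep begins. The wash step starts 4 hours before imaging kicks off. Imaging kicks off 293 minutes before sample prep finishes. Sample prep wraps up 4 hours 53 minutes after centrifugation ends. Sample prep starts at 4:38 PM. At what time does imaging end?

Centrifugation ends at 4:38 PM − 183 min = 1:35 PM.
Sample prep ends at 1:35 PM + 293 min = 6:28 PM.
Imaging starts at 6:28 PM − 293 min = 1:35 PM.
The wash step starts at 1:35 PM − 240 min = 9:35 AM.
Imaging ends at 9:35 AM + 390 min = 4:05 PM.

4:05 PM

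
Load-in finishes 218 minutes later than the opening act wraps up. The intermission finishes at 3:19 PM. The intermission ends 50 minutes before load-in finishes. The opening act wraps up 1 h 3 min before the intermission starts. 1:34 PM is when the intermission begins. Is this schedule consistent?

Yes

The opening act ends at 1:34 PM − 63 min = 12:31 PM.
Load-in ends at 12:31 PM + 218 min = 4:09 PM.
The intermission ends at 4:09 PM − 50 min = 3:19 PM.
That matches the stated 3:19 PM, so the schedule is consistent.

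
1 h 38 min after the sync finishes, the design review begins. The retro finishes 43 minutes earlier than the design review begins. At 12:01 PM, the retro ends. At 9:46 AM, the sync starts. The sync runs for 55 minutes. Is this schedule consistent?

The sync ends at 9:46 AM + 55 min = 10:41 AM.
The design review starts at 10:41 AM + 98 min = 12:19 PM.
The retro ends at 12:19 PM − 43 min = 11:36 AM.
But the retro is also said to end at 12:01 PM — a 25-minute conflict.

No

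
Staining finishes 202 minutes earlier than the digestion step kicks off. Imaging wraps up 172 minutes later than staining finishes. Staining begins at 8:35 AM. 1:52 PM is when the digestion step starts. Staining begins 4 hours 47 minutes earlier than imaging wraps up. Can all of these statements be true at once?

Yes

Staining ends at 1:52 PM − 202 min = 10:30 AM.
Imaging ends at 10:30 AM + 172 min = 1:22 PM.
Staining starts at 1:22 PM − 287 min = 8:35 AM.
That matches the stated 8:35 AM, so the schedule is consistent.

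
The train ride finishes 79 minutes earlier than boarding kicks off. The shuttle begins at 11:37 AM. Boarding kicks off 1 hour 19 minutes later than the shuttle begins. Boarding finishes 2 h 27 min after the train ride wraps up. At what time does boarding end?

2:04 PM

Boarding starts at 11:37 AM + 79 min = 12:56 PM.
The train ride ends at 12:56 PM − 79 min = 11:37 AM.
Boarding ends at 11:37 AM + 147 min = 2:04 PM.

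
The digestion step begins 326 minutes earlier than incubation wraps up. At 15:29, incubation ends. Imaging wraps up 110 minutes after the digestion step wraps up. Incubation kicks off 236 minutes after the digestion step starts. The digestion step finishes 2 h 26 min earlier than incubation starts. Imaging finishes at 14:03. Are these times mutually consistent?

No

The digestion step starts at 15:29 − 326 min = 10:03.
Incubation starts at 10:03 + 236 min = 13:59.
The digestion step ends at 13:59 − 146 min = 11:33.
Imaging ends at 11:33 + 110 min = 13:23.
But imaging is also said to end at 14:03 — a 40-minute conflict.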